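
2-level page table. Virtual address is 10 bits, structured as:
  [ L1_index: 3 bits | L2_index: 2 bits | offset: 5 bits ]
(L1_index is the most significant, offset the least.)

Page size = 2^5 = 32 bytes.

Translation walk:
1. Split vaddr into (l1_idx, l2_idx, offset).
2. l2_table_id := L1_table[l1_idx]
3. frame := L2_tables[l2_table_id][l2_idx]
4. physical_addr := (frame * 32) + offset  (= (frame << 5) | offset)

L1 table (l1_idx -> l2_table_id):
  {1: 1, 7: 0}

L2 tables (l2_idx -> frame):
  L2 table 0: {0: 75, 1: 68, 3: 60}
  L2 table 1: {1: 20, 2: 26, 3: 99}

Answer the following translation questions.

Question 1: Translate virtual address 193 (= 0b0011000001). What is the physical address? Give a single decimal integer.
Answer: 833

Derivation:
vaddr = 193 = 0b0011000001
Split: l1_idx=1, l2_idx=2, offset=1
L1[1] = 1
L2[1][2] = 26
paddr = 26 * 32 + 1 = 833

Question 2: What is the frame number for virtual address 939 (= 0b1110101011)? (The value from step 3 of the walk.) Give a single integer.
Answer: 68

Derivation:
vaddr = 939: l1_idx=7, l2_idx=1
L1[7] = 0; L2[0][1] = 68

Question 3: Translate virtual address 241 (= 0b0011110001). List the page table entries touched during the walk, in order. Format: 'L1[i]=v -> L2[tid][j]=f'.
Answer: L1[1]=1 -> L2[1][3]=99

Derivation:
vaddr = 241 = 0b0011110001
Split: l1_idx=1, l2_idx=3, offset=17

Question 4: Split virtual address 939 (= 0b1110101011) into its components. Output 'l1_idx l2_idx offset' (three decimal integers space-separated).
vaddr = 939 = 0b1110101011
  top 3 bits -> l1_idx = 7
  next 2 bits -> l2_idx = 1
  bottom 5 bits -> offset = 11

Answer: 7 1 11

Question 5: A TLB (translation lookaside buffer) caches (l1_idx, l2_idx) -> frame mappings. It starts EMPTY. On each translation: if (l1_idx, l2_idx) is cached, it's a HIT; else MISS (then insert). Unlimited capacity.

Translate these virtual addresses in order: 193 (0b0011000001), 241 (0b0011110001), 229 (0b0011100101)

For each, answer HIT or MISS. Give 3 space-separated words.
Answer: MISS MISS HIT

Derivation:
vaddr=193: (1,2) not in TLB -> MISS, insert
vaddr=241: (1,3) not in TLB -> MISS, insert
vaddr=229: (1,3) in TLB -> HIT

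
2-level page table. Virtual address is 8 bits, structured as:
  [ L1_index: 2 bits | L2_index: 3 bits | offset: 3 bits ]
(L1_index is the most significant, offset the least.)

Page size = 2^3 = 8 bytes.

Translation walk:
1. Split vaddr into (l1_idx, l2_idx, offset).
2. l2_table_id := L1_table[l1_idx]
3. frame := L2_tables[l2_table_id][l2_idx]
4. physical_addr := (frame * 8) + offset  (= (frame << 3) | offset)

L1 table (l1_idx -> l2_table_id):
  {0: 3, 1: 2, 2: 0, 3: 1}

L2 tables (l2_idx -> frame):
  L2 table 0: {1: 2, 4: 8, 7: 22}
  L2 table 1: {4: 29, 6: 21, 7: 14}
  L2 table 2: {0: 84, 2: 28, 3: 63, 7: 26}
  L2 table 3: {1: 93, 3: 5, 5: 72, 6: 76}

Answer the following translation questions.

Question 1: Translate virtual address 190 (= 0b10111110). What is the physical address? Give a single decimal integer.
vaddr = 190 = 0b10111110
Split: l1_idx=2, l2_idx=7, offset=6
L1[2] = 0
L2[0][7] = 22
paddr = 22 * 8 + 6 = 182

Answer: 182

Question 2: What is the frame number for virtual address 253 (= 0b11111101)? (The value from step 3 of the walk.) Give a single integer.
Answer: 14

Derivation:
vaddr = 253: l1_idx=3, l2_idx=7
L1[3] = 1; L2[1][7] = 14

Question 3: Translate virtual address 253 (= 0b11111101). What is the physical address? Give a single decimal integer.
Answer: 117

Derivation:
vaddr = 253 = 0b11111101
Split: l1_idx=3, l2_idx=7, offset=5
L1[3] = 1
L2[1][7] = 14
paddr = 14 * 8 + 5 = 117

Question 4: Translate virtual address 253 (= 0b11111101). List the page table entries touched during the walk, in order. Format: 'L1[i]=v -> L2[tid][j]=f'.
vaddr = 253 = 0b11111101
Split: l1_idx=3, l2_idx=7, offset=5

Answer: L1[3]=1 -> L2[1][7]=14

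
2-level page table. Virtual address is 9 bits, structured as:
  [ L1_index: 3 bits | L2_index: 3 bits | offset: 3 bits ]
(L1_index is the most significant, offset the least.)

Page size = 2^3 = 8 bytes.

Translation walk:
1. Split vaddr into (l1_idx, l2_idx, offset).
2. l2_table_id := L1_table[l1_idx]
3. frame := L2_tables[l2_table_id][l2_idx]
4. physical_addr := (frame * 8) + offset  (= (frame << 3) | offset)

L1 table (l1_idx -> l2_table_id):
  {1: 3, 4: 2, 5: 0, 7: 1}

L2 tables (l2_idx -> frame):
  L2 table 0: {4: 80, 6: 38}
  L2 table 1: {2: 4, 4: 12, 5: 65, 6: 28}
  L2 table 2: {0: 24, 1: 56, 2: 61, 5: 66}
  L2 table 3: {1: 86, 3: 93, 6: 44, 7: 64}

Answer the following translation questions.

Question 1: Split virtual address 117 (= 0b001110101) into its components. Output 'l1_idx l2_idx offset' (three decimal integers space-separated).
Answer: 1 6 5

Derivation:
vaddr = 117 = 0b001110101
  top 3 bits -> l1_idx = 1
  next 3 bits -> l2_idx = 6
  bottom 3 bits -> offset = 5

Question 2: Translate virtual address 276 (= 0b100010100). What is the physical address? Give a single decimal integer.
vaddr = 276 = 0b100010100
Split: l1_idx=4, l2_idx=2, offset=4
L1[4] = 2
L2[2][2] = 61
paddr = 61 * 8 + 4 = 492

Answer: 492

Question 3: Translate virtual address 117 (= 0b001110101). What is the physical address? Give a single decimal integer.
vaddr = 117 = 0b001110101
Split: l1_idx=1, l2_idx=6, offset=5
L1[1] = 3
L2[3][6] = 44
paddr = 44 * 8 + 5 = 357

Answer: 357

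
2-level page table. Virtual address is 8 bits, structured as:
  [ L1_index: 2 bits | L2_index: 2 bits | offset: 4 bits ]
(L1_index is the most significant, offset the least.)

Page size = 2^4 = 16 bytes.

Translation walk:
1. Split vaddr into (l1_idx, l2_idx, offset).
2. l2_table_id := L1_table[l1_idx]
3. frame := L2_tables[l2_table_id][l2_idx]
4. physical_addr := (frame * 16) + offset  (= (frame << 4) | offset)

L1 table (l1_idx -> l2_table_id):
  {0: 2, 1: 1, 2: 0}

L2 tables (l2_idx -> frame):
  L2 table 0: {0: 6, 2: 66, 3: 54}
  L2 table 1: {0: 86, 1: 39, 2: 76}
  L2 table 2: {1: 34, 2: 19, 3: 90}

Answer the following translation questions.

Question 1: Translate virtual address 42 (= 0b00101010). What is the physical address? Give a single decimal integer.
vaddr = 42 = 0b00101010
Split: l1_idx=0, l2_idx=2, offset=10
L1[0] = 2
L2[2][2] = 19
paddr = 19 * 16 + 10 = 314

Answer: 314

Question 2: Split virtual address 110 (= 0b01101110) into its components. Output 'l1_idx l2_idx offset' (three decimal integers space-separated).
Answer: 1 2 14

Derivation:
vaddr = 110 = 0b01101110
  top 2 bits -> l1_idx = 1
  next 2 bits -> l2_idx = 2
  bottom 4 bits -> offset = 14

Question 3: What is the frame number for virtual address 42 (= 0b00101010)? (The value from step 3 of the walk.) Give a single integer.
Answer: 19

Derivation:
vaddr = 42: l1_idx=0, l2_idx=2
L1[0] = 2; L2[2][2] = 19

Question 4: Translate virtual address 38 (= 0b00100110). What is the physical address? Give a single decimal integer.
vaddr = 38 = 0b00100110
Split: l1_idx=0, l2_idx=2, offset=6
L1[0] = 2
L2[2][2] = 19
paddr = 19 * 16 + 6 = 310

Answer: 310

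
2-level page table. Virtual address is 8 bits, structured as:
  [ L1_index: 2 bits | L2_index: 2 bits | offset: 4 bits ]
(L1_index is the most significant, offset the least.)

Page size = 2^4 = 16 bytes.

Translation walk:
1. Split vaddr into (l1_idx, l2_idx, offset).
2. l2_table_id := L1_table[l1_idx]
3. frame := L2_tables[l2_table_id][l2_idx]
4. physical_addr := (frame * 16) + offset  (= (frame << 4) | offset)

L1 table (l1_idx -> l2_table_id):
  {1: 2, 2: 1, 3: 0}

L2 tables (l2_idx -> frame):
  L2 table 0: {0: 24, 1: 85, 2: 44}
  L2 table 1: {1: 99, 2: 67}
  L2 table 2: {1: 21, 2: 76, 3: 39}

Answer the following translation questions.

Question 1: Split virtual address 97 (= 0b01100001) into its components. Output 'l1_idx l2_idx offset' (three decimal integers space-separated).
Answer: 1 2 1

Derivation:
vaddr = 97 = 0b01100001
  top 2 bits -> l1_idx = 1
  next 2 bits -> l2_idx = 2
  bottom 4 bits -> offset = 1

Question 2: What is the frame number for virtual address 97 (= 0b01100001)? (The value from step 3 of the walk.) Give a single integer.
Answer: 76

Derivation:
vaddr = 97: l1_idx=1, l2_idx=2
L1[1] = 2; L2[2][2] = 76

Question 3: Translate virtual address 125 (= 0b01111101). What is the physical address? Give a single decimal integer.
Answer: 637

Derivation:
vaddr = 125 = 0b01111101
Split: l1_idx=1, l2_idx=3, offset=13
L1[1] = 2
L2[2][3] = 39
paddr = 39 * 16 + 13 = 637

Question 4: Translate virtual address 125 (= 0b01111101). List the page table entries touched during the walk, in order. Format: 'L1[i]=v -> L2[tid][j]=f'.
vaddr = 125 = 0b01111101
Split: l1_idx=1, l2_idx=3, offset=13

Answer: L1[1]=2 -> L2[2][3]=39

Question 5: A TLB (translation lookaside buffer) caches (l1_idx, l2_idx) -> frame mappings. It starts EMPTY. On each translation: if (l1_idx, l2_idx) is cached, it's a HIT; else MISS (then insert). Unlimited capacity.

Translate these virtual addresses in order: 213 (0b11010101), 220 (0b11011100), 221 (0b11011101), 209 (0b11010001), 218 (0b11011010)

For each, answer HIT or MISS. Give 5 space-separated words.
Answer: MISS HIT HIT HIT HIT

Derivation:
vaddr=213: (3,1) not in TLB -> MISS, insert
vaddr=220: (3,1) in TLB -> HIT
vaddr=221: (3,1) in TLB -> HIT
vaddr=209: (3,1) in TLB -> HIT
vaddr=218: (3,1) in TLB -> HIT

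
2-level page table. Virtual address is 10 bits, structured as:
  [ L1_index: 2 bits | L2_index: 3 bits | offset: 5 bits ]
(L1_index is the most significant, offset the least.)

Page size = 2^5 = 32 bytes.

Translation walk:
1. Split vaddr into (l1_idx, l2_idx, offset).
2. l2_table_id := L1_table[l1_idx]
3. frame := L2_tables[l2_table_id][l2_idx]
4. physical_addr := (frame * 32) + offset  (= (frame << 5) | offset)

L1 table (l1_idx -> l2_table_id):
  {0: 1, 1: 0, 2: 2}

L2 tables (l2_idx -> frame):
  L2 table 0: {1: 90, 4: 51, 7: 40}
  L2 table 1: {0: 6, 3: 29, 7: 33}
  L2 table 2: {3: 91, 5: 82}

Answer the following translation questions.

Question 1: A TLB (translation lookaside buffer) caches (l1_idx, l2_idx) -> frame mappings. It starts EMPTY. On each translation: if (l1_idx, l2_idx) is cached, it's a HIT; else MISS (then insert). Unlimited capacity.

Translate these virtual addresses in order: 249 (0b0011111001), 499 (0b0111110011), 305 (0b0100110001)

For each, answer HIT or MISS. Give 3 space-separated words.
vaddr=249: (0,7) not in TLB -> MISS, insert
vaddr=499: (1,7) not in TLB -> MISS, insert
vaddr=305: (1,1) not in TLB -> MISS, insert

Answer: MISS MISS MISS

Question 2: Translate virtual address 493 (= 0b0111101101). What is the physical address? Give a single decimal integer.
vaddr = 493 = 0b0111101101
Split: l1_idx=1, l2_idx=7, offset=13
L1[1] = 0
L2[0][7] = 40
paddr = 40 * 32 + 13 = 1293

Answer: 1293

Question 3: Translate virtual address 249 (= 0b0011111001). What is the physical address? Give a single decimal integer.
vaddr = 249 = 0b0011111001
Split: l1_idx=0, l2_idx=7, offset=25
L1[0] = 1
L2[1][7] = 33
paddr = 33 * 32 + 25 = 1081

Answer: 1081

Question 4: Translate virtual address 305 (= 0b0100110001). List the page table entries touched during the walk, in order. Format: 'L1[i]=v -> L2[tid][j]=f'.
vaddr = 305 = 0b0100110001
Split: l1_idx=1, l2_idx=1, offset=17

Answer: L1[1]=0 -> L2[0][1]=90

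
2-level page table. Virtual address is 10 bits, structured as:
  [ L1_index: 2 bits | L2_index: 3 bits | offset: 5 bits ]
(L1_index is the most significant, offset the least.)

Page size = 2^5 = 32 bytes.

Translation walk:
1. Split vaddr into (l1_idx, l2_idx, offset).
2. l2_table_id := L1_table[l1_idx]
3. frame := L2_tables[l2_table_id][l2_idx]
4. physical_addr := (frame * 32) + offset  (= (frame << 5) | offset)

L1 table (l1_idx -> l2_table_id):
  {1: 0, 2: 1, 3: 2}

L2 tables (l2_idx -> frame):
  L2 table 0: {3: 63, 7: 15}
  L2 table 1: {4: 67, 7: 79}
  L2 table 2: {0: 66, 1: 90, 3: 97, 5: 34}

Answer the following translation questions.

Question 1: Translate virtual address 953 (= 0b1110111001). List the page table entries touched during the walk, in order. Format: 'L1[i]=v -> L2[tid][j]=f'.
vaddr = 953 = 0b1110111001
Split: l1_idx=3, l2_idx=5, offset=25

Answer: L1[3]=2 -> L2[2][5]=34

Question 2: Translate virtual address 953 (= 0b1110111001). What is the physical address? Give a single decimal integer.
Answer: 1113

Derivation:
vaddr = 953 = 0b1110111001
Split: l1_idx=3, l2_idx=5, offset=25
L1[3] = 2
L2[2][5] = 34
paddr = 34 * 32 + 25 = 1113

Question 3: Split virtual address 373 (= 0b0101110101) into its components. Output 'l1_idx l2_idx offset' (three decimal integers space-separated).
Answer: 1 3 21

Derivation:
vaddr = 373 = 0b0101110101
  top 2 bits -> l1_idx = 1
  next 3 bits -> l2_idx = 3
  bottom 5 bits -> offset = 21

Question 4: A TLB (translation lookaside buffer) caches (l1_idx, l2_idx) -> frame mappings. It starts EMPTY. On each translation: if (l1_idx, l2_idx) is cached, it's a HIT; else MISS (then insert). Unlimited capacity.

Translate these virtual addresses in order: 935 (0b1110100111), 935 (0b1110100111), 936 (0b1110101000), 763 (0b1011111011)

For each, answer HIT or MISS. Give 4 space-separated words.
vaddr=935: (3,5) not in TLB -> MISS, insert
vaddr=935: (3,5) in TLB -> HIT
vaddr=936: (3,5) in TLB -> HIT
vaddr=763: (2,7) not in TLB -> MISS, insert

Answer: MISS HIT HIT MISS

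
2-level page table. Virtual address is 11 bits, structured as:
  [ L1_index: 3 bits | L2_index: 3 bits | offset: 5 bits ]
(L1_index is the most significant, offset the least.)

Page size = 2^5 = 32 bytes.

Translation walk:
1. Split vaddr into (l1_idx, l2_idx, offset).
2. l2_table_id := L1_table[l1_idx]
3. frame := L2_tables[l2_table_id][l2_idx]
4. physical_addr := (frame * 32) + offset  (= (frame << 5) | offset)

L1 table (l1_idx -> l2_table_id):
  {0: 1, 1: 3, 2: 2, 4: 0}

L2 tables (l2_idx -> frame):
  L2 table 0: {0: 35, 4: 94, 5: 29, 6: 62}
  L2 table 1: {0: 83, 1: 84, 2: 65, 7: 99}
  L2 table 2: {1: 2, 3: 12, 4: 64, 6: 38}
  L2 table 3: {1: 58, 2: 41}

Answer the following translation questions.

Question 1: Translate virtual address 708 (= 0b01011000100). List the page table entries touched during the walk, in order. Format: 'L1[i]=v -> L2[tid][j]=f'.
vaddr = 708 = 0b01011000100
Split: l1_idx=2, l2_idx=6, offset=4

Answer: L1[2]=2 -> L2[2][6]=38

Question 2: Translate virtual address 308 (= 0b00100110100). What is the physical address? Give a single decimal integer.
Answer: 1876

Derivation:
vaddr = 308 = 0b00100110100
Split: l1_idx=1, l2_idx=1, offset=20
L1[1] = 3
L2[3][1] = 58
paddr = 58 * 32 + 20 = 1876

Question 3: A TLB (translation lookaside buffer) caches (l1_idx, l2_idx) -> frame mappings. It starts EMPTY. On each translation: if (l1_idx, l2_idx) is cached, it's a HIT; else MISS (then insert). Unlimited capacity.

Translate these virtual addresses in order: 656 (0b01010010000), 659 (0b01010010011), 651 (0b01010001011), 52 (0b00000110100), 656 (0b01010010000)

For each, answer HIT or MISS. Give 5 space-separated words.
vaddr=656: (2,4) not in TLB -> MISS, insert
vaddr=659: (2,4) in TLB -> HIT
vaddr=651: (2,4) in TLB -> HIT
vaddr=52: (0,1) not in TLB -> MISS, insert
vaddr=656: (2,4) in TLB -> HIT

Answer: MISS HIT HIT MISS HIT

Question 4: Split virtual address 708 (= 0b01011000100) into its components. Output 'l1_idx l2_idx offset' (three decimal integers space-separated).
Answer: 2 6 4

Derivation:
vaddr = 708 = 0b01011000100
  top 3 bits -> l1_idx = 2
  next 3 bits -> l2_idx = 6
  bottom 5 bits -> offset = 4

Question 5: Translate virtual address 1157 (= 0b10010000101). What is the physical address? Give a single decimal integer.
vaddr = 1157 = 0b10010000101
Split: l1_idx=4, l2_idx=4, offset=5
L1[4] = 0
L2[0][4] = 94
paddr = 94 * 32 + 5 = 3013

Answer: 3013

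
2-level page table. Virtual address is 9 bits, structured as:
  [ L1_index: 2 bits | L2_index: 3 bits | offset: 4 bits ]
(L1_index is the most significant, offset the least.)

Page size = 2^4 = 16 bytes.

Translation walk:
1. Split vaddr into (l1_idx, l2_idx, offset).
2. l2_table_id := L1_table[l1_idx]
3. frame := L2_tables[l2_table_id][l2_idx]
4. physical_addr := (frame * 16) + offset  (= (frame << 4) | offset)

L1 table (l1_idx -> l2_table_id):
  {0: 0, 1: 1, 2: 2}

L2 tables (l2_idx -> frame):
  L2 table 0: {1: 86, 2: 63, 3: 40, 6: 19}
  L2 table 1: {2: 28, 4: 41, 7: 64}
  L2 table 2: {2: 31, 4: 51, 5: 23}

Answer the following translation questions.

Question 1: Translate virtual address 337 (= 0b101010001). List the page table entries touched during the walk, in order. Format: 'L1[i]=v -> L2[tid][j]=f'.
vaddr = 337 = 0b101010001
Split: l1_idx=2, l2_idx=5, offset=1

Answer: L1[2]=2 -> L2[2][5]=23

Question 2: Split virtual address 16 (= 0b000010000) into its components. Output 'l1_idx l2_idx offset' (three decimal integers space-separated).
vaddr = 16 = 0b000010000
  top 2 bits -> l1_idx = 0
  next 3 bits -> l2_idx = 1
  bottom 4 bits -> offset = 0

Answer: 0 1 0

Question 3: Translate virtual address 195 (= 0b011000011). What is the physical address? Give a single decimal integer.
Answer: 659

Derivation:
vaddr = 195 = 0b011000011
Split: l1_idx=1, l2_idx=4, offset=3
L1[1] = 1
L2[1][4] = 41
paddr = 41 * 16 + 3 = 659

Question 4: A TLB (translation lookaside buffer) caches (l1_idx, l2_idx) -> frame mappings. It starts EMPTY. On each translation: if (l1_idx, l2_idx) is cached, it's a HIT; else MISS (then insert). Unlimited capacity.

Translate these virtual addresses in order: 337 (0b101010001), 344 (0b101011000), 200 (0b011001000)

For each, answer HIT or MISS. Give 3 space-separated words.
vaddr=337: (2,5) not in TLB -> MISS, insert
vaddr=344: (2,5) in TLB -> HIT
vaddr=200: (1,4) not in TLB -> MISS, insert

Answer: MISS HIT MISS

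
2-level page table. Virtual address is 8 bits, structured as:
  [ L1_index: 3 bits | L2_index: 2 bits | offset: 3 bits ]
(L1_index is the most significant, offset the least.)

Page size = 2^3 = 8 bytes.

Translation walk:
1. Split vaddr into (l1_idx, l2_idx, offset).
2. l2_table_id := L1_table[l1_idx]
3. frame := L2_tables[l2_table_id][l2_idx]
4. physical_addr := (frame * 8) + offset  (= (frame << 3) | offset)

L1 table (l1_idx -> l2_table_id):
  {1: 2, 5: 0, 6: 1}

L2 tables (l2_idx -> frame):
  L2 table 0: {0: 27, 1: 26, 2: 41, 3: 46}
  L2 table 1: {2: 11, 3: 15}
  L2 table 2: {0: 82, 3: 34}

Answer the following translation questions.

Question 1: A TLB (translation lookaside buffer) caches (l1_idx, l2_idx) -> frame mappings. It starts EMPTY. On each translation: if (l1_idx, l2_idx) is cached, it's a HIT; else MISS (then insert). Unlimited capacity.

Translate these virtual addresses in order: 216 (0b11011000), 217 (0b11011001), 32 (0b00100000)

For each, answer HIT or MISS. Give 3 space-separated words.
Answer: MISS HIT MISS

Derivation:
vaddr=216: (6,3) not in TLB -> MISS, insert
vaddr=217: (6,3) in TLB -> HIT
vaddr=32: (1,0) not in TLB -> MISS, insert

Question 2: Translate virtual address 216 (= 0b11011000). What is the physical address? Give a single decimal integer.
Answer: 120

Derivation:
vaddr = 216 = 0b11011000
Split: l1_idx=6, l2_idx=3, offset=0
L1[6] = 1
L2[1][3] = 15
paddr = 15 * 8 + 0 = 120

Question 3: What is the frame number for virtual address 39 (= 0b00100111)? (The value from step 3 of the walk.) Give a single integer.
vaddr = 39: l1_idx=1, l2_idx=0
L1[1] = 2; L2[2][0] = 82

Answer: 82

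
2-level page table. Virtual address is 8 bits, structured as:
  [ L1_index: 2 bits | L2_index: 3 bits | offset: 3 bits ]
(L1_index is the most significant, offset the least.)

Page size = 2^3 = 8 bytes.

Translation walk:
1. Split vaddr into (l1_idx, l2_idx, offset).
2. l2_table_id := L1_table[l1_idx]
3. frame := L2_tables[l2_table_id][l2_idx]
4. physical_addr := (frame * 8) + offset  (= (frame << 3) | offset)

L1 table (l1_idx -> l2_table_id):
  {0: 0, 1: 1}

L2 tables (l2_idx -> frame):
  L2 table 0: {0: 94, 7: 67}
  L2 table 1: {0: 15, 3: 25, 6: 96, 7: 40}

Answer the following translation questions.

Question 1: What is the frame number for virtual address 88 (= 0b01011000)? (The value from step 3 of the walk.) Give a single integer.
vaddr = 88: l1_idx=1, l2_idx=3
L1[1] = 1; L2[1][3] = 25

Answer: 25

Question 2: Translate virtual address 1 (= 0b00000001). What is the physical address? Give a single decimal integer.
Answer: 753

Derivation:
vaddr = 1 = 0b00000001
Split: l1_idx=0, l2_idx=0, offset=1
L1[0] = 0
L2[0][0] = 94
paddr = 94 * 8 + 1 = 753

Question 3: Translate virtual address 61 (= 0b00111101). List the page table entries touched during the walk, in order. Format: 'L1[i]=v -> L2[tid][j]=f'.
vaddr = 61 = 0b00111101
Split: l1_idx=0, l2_idx=7, offset=5

Answer: L1[0]=0 -> L2[0][7]=67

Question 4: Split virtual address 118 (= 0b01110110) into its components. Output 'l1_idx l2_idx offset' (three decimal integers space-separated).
vaddr = 118 = 0b01110110
  top 2 bits -> l1_idx = 1
  next 3 bits -> l2_idx = 6
  bottom 3 bits -> offset = 6

Answer: 1 6 6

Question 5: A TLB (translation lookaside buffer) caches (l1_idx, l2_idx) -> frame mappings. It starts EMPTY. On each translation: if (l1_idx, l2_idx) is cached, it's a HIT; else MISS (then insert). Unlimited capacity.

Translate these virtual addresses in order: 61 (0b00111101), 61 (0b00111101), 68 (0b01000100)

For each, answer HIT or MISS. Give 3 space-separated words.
vaddr=61: (0,7) not in TLB -> MISS, insert
vaddr=61: (0,7) in TLB -> HIT
vaddr=68: (1,0) not in TLB -> MISS, insert

Answer: MISS HIT MISS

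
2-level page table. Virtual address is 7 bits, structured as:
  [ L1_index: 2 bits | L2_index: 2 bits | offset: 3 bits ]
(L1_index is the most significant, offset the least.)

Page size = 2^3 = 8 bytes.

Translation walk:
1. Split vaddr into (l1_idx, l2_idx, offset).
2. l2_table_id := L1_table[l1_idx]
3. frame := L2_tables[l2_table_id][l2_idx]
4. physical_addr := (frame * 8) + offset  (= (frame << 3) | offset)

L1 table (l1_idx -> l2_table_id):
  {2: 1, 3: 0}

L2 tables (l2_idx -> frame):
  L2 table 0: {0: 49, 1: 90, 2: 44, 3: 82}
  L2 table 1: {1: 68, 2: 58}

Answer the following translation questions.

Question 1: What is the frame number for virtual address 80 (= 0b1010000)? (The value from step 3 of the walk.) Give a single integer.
vaddr = 80: l1_idx=2, l2_idx=2
L1[2] = 1; L2[1][2] = 58

Answer: 58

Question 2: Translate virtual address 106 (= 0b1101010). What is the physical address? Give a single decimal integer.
Answer: 722

Derivation:
vaddr = 106 = 0b1101010
Split: l1_idx=3, l2_idx=1, offset=2
L1[3] = 0
L2[0][1] = 90
paddr = 90 * 8 + 2 = 722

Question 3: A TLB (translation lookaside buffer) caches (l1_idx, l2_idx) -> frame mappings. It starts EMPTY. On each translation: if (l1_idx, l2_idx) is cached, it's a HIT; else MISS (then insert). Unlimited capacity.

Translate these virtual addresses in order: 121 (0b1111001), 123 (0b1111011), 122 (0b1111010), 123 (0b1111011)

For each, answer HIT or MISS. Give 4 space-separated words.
vaddr=121: (3,3) not in TLB -> MISS, insert
vaddr=123: (3,3) in TLB -> HIT
vaddr=122: (3,3) in TLB -> HIT
vaddr=123: (3,3) in TLB -> HIT

Answer: MISS HIT HIT HIT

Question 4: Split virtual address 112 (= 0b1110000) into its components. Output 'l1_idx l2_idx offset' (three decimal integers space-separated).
Answer: 3 2 0

Derivation:
vaddr = 112 = 0b1110000
  top 2 bits -> l1_idx = 3
  next 2 bits -> l2_idx = 2
  bottom 3 bits -> offset = 0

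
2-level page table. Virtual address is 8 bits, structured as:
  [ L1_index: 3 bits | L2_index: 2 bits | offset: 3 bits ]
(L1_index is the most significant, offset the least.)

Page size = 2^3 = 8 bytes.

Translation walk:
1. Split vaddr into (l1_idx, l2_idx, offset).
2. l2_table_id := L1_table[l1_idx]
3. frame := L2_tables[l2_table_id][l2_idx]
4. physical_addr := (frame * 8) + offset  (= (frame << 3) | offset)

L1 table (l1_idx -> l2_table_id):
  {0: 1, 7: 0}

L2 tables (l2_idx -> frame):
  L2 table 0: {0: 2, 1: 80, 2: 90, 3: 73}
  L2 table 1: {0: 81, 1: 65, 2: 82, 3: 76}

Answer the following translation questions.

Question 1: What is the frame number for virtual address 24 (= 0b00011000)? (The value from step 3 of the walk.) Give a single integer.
vaddr = 24: l1_idx=0, l2_idx=3
L1[0] = 1; L2[1][3] = 76

Answer: 76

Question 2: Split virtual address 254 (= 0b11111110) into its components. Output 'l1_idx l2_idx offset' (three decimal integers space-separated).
vaddr = 254 = 0b11111110
  top 3 bits -> l1_idx = 7
  next 2 bits -> l2_idx = 3
  bottom 3 bits -> offset = 6

Answer: 7 3 6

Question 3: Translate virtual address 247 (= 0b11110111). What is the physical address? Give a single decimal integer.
Answer: 727

Derivation:
vaddr = 247 = 0b11110111
Split: l1_idx=7, l2_idx=2, offset=7
L1[7] = 0
L2[0][2] = 90
paddr = 90 * 8 + 7 = 727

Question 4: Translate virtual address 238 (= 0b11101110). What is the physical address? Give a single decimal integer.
vaddr = 238 = 0b11101110
Split: l1_idx=7, l2_idx=1, offset=6
L1[7] = 0
L2[0][1] = 80
paddr = 80 * 8 + 6 = 646

Answer: 646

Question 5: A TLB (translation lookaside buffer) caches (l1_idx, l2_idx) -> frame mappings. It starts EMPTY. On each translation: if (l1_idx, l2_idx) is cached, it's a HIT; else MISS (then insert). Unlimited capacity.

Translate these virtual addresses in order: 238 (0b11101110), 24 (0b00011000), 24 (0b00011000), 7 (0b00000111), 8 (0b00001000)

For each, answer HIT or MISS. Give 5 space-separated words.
Answer: MISS MISS HIT MISS MISS

Derivation:
vaddr=238: (7,1) not in TLB -> MISS, insert
vaddr=24: (0,3) not in TLB -> MISS, insert
vaddr=24: (0,3) in TLB -> HIT
vaddr=7: (0,0) not in TLB -> MISS, insert
vaddr=8: (0,1) not in TLB -> MISS, insert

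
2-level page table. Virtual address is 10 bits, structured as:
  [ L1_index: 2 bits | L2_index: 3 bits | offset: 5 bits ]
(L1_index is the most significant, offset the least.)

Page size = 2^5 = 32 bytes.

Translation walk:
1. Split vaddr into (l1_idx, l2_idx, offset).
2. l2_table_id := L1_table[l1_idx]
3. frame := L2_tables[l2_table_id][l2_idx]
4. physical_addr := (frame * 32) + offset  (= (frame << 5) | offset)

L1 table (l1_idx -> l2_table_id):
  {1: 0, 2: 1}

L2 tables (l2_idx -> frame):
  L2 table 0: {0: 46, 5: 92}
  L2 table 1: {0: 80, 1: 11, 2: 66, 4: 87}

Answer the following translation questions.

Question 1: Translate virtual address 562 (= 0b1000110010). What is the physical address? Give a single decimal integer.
vaddr = 562 = 0b1000110010
Split: l1_idx=2, l2_idx=1, offset=18
L1[2] = 1
L2[1][1] = 11
paddr = 11 * 32 + 18 = 370

Answer: 370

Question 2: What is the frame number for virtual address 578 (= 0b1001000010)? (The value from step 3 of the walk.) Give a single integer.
Answer: 66

Derivation:
vaddr = 578: l1_idx=2, l2_idx=2
L1[2] = 1; L2[1][2] = 66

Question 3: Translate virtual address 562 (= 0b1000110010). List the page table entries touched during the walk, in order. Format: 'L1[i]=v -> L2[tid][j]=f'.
vaddr = 562 = 0b1000110010
Split: l1_idx=2, l2_idx=1, offset=18

Answer: L1[2]=1 -> L2[1][1]=11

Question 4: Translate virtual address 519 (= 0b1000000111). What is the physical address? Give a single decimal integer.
vaddr = 519 = 0b1000000111
Split: l1_idx=2, l2_idx=0, offset=7
L1[2] = 1
L2[1][0] = 80
paddr = 80 * 32 + 7 = 2567

Answer: 2567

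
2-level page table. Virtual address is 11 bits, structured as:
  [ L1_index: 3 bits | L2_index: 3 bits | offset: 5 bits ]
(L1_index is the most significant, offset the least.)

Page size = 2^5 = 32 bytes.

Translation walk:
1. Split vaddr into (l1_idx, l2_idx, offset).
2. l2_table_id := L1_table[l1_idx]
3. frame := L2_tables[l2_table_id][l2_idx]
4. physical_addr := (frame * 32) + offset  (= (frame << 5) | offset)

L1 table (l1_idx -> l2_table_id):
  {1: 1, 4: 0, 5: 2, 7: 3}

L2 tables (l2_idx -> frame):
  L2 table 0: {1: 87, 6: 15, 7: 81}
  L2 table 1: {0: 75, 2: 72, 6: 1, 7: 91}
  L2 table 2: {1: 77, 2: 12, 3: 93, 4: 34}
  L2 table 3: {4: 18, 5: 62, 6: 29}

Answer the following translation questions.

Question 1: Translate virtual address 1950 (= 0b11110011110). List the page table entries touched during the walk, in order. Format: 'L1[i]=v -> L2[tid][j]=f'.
vaddr = 1950 = 0b11110011110
Split: l1_idx=7, l2_idx=4, offset=30

Answer: L1[7]=3 -> L2[3][4]=18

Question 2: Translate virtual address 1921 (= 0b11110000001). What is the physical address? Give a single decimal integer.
vaddr = 1921 = 0b11110000001
Split: l1_idx=7, l2_idx=4, offset=1
L1[7] = 3
L2[3][4] = 18
paddr = 18 * 32 + 1 = 577

Answer: 577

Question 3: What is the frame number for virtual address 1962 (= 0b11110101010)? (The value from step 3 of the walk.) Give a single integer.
Answer: 62

Derivation:
vaddr = 1962: l1_idx=7, l2_idx=5
L1[7] = 3; L2[3][5] = 62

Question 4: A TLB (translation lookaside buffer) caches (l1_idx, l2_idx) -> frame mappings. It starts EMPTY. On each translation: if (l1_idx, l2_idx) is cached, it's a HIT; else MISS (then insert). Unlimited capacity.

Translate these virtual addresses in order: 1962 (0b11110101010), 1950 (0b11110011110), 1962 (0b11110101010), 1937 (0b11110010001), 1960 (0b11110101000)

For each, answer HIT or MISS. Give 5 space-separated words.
Answer: MISS MISS HIT HIT HIT

Derivation:
vaddr=1962: (7,5) not in TLB -> MISS, insert
vaddr=1950: (7,4) not in TLB -> MISS, insert
vaddr=1962: (7,5) in TLB -> HIT
vaddr=1937: (7,4) in TLB -> HIT
vaddr=1960: (7,5) in TLB -> HIT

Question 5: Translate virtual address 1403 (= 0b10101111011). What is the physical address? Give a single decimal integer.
Answer: 3003

Derivation:
vaddr = 1403 = 0b10101111011
Split: l1_idx=5, l2_idx=3, offset=27
L1[5] = 2
L2[2][3] = 93
paddr = 93 * 32 + 27 = 3003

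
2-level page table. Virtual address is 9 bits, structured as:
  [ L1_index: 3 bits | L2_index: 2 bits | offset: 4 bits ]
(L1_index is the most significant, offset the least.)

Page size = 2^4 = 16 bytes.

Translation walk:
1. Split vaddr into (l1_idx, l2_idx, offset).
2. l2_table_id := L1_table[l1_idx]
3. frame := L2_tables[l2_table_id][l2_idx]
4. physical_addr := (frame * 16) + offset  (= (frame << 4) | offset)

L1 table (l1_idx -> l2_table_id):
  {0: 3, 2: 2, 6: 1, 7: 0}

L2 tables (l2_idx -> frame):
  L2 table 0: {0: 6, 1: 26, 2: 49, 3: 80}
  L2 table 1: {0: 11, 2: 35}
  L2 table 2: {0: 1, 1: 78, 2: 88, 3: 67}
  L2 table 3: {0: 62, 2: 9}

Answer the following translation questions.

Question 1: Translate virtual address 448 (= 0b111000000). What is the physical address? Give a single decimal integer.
vaddr = 448 = 0b111000000
Split: l1_idx=7, l2_idx=0, offset=0
L1[7] = 0
L2[0][0] = 6
paddr = 6 * 16 + 0 = 96

Answer: 96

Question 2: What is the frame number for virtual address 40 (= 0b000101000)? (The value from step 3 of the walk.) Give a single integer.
vaddr = 40: l1_idx=0, l2_idx=2
L1[0] = 3; L2[3][2] = 9

Answer: 9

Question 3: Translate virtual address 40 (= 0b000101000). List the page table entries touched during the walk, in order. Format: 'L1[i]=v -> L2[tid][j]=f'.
Answer: L1[0]=3 -> L2[3][2]=9

Derivation:
vaddr = 40 = 0b000101000
Split: l1_idx=0, l2_idx=2, offset=8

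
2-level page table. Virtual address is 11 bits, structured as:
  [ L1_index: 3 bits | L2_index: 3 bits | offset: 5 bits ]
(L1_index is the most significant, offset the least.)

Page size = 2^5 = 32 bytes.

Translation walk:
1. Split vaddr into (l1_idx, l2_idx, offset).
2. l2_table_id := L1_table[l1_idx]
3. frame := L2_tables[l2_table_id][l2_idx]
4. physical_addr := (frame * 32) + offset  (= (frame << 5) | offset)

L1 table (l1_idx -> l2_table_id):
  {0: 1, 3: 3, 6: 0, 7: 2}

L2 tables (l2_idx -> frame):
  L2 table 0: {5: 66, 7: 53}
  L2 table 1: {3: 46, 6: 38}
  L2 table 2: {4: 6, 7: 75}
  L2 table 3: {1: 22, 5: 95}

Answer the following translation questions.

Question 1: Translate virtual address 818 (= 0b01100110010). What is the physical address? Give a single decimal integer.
vaddr = 818 = 0b01100110010
Split: l1_idx=3, l2_idx=1, offset=18
L1[3] = 3
L2[3][1] = 22
paddr = 22 * 32 + 18 = 722

Answer: 722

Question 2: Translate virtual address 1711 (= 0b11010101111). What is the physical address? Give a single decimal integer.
Answer: 2127

Derivation:
vaddr = 1711 = 0b11010101111
Split: l1_idx=6, l2_idx=5, offset=15
L1[6] = 0
L2[0][5] = 66
paddr = 66 * 32 + 15 = 2127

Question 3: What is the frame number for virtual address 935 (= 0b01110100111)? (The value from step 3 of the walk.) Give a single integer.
Answer: 95

Derivation:
vaddr = 935: l1_idx=3, l2_idx=5
L1[3] = 3; L2[3][5] = 95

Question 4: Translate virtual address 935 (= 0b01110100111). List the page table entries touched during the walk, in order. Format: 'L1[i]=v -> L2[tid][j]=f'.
vaddr = 935 = 0b01110100111
Split: l1_idx=3, l2_idx=5, offset=7

Answer: L1[3]=3 -> L2[3][5]=95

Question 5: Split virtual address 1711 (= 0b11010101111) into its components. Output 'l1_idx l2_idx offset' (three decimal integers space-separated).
vaddr = 1711 = 0b11010101111
  top 3 bits -> l1_idx = 6
  next 3 bits -> l2_idx = 5
  bottom 5 bits -> offset = 15

Answer: 6 5 15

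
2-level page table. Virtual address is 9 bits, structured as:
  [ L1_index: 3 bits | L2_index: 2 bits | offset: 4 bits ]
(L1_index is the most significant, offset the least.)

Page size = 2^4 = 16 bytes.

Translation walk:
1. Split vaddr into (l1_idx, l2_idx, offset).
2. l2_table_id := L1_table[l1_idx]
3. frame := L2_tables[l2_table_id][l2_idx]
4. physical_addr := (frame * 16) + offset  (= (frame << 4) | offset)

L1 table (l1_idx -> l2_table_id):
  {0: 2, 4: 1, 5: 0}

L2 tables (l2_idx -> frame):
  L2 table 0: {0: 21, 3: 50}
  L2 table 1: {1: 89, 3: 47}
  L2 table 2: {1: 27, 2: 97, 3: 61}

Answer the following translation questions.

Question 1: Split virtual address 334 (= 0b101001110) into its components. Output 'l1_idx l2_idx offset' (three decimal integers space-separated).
vaddr = 334 = 0b101001110
  top 3 bits -> l1_idx = 5
  next 2 bits -> l2_idx = 0
  bottom 4 bits -> offset = 14

Answer: 5 0 14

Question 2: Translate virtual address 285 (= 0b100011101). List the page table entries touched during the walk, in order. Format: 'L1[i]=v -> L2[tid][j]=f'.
Answer: L1[4]=1 -> L2[1][1]=89

Derivation:
vaddr = 285 = 0b100011101
Split: l1_idx=4, l2_idx=1, offset=13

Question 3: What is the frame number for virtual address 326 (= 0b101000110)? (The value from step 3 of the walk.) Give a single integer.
Answer: 21

Derivation:
vaddr = 326: l1_idx=5, l2_idx=0
L1[5] = 0; L2[0][0] = 21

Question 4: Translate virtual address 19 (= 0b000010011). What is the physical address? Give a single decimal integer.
vaddr = 19 = 0b000010011
Split: l1_idx=0, l2_idx=1, offset=3
L1[0] = 2
L2[2][1] = 27
paddr = 27 * 16 + 3 = 435

Answer: 435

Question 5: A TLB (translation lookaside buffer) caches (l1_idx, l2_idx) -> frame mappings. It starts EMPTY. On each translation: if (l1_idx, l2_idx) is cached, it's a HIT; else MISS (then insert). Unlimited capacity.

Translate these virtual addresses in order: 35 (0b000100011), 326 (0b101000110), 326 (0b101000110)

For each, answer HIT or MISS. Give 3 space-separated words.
vaddr=35: (0,2) not in TLB -> MISS, insert
vaddr=326: (5,0) not in TLB -> MISS, insert
vaddr=326: (5,0) in TLB -> HIT

Answer: MISS MISS HIT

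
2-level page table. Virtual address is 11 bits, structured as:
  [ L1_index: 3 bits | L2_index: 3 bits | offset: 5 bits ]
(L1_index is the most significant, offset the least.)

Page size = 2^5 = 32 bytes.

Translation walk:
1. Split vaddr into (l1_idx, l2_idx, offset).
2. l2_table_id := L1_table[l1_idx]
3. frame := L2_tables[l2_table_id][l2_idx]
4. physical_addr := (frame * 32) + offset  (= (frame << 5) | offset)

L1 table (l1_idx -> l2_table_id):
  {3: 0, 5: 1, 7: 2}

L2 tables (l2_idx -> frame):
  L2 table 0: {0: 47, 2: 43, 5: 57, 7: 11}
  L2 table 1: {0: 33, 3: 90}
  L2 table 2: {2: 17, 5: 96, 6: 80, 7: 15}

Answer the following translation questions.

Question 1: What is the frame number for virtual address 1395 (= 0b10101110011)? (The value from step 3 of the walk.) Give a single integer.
Answer: 90

Derivation:
vaddr = 1395: l1_idx=5, l2_idx=3
L1[5] = 1; L2[1][3] = 90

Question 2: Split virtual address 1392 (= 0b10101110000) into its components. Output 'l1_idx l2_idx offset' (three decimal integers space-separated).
vaddr = 1392 = 0b10101110000
  top 3 bits -> l1_idx = 5
  next 3 bits -> l2_idx = 3
  bottom 5 bits -> offset = 16

Answer: 5 3 16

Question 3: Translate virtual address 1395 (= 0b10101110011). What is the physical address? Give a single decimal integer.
vaddr = 1395 = 0b10101110011
Split: l1_idx=5, l2_idx=3, offset=19
L1[5] = 1
L2[1][3] = 90
paddr = 90 * 32 + 19 = 2899

Answer: 2899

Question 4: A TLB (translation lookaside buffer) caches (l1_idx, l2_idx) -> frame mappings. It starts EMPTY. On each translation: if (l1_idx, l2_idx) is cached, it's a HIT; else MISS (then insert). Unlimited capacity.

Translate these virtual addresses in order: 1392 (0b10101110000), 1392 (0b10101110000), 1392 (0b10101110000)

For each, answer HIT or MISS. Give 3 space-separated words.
vaddr=1392: (5,3) not in TLB -> MISS, insert
vaddr=1392: (5,3) in TLB -> HIT
vaddr=1392: (5,3) in TLB -> HIT

Answer: MISS HIT HIT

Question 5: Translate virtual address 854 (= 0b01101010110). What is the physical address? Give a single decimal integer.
Answer: 1398

Derivation:
vaddr = 854 = 0b01101010110
Split: l1_idx=3, l2_idx=2, offset=22
L1[3] = 0
L2[0][2] = 43
paddr = 43 * 32 + 22 = 1398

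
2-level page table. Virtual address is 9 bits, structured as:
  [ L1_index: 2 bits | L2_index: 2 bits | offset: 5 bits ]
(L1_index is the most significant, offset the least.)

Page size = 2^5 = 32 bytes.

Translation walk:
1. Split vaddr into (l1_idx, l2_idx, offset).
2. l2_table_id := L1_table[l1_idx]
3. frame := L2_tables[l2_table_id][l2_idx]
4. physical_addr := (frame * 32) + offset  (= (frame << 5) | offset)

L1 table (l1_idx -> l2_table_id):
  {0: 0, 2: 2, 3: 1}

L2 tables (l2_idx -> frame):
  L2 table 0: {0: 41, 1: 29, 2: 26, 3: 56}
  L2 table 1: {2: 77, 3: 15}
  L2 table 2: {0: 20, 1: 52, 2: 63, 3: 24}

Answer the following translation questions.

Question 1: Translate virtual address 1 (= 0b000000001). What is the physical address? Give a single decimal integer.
Answer: 1313

Derivation:
vaddr = 1 = 0b000000001
Split: l1_idx=0, l2_idx=0, offset=1
L1[0] = 0
L2[0][0] = 41
paddr = 41 * 32 + 1 = 1313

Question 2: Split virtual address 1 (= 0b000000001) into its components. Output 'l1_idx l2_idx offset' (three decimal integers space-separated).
Answer: 0 0 1

Derivation:
vaddr = 1 = 0b000000001
  top 2 bits -> l1_idx = 0
  next 2 bits -> l2_idx = 0
  bottom 5 bits -> offset = 1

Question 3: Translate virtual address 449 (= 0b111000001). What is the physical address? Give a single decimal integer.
Answer: 2465

Derivation:
vaddr = 449 = 0b111000001
Split: l1_idx=3, l2_idx=2, offset=1
L1[3] = 1
L2[1][2] = 77
paddr = 77 * 32 + 1 = 2465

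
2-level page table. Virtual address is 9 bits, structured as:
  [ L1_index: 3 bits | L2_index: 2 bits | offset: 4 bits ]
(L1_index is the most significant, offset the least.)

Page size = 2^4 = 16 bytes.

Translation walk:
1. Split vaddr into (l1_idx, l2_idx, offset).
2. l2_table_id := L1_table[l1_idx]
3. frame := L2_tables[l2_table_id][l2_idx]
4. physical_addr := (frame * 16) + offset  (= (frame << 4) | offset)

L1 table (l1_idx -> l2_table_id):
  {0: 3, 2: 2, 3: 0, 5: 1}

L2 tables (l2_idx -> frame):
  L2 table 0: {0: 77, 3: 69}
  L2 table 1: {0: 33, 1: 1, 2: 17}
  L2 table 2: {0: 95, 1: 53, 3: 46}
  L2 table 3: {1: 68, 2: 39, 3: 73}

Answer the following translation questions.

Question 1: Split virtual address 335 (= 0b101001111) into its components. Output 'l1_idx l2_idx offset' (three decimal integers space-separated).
vaddr = 335 = 0b101001111
  top 3 bits -> l1_idx = 5
  next 2 bits -> l2_idx = 0
  bottom 4 bits -> offset = 15

Answer: 5 0 15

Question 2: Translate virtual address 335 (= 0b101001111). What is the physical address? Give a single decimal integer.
Answer: 543

Derivation:
vaddr = 335 = 0b101001111
Split: l1_idx=5, l2_idx=0, offset=15
L1[5] = 1
L2[1][0] = 33
paddr = 33 * 16 + 15 = 543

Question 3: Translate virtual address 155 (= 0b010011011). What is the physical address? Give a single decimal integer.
Answer: 859

Derivation:
vaddr = 155 = 0b010011011
Split: l1_idx=2, l2_idx=1, offset=11
L1[2] = 2
L2[2][1] = 53
paddr = 53 * 16 + 11 = 859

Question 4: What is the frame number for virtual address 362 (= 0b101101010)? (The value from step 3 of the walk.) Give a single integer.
Answer: 17

Derivation:
vaddr = 362: l1_idx=5, l2_idx=2
L1[5] = 1; L2[1][2] = 17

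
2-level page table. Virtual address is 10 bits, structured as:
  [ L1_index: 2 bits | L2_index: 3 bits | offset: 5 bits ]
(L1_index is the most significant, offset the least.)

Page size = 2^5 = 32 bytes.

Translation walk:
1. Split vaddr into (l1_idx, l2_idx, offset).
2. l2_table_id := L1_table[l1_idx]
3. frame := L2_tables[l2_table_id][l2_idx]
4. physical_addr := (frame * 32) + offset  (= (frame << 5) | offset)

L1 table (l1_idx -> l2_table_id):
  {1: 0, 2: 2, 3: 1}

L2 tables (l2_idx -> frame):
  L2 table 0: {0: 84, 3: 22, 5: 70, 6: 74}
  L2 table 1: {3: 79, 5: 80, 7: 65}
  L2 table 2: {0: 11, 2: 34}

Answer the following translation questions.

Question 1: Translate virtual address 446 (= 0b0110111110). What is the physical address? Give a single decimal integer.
Answer: 2270

Derivation:
vaddr = 446 = 0b0110111110
Split: l1_idx=1, l2_idx=5, offset=30
L1[1] = 0
L2[0][5] = 70
paddr = 70 * 32 + 30 = 2270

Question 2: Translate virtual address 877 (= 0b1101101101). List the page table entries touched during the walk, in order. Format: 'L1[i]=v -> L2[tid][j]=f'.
vaddr = 877 = 0b1101101101
Split: l1_idx=3, l2_idx=3, offset=13

Answer: L1[3]=1 -> L2[1][3]=79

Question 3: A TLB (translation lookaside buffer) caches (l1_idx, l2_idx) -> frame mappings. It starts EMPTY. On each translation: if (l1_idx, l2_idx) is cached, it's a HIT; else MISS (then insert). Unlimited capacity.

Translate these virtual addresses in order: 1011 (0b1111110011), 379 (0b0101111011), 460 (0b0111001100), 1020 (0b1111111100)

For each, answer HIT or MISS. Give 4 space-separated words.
vaddr=1011: (3,7) not in TLB -> MISS, insert
vaddr=379: (1,3) not in TLB -> MISS, insert
vaddr=460: (1,6) not in TLB -> MISS, insert
vaddr=1020: (3,7) in TLB -> HIT

Answer: MISS MISS MISS HIT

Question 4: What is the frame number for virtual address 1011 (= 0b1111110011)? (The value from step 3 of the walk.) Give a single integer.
vaddr = 1011: l1_idx=3, l2_idx=7
L1[3] = 1; L2[1][7] = 65

Answer: 65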